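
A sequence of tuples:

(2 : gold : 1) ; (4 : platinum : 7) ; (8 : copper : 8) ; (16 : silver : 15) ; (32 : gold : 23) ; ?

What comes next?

(64 : platinum : 38)

First part: ×2 each step, so 2, 4, 8, 16, 32 → 64.
Metal: repeats gold → platinum → copper → silver, so gold, platinum, copper, silver, gold → platinum.
Third part goes 1, 7, 8, 15, 23 → 38 (each term is the sum of the two before it).
Combining the parts gives (64 : platinum : 38).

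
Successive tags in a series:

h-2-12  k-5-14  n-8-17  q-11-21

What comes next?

t-14-26

Letter goes h, k, n, q → t (letters move forward 3 places in the alphabet).
Second component: 2, 5, 8, 11 → 14 (+3 each step).
Third component: differences are 2, 3, 4, … (increasing by 1 each time), so 12, 14, 17, 21 → 26.
Combining the parts gives t-14-26.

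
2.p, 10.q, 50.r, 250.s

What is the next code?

First component: ×5 each step; 2, 10, 50, 250 → 1250.
Letter: p, q, r, s → t (letters move forward 1 place in the alphabet).
So the next code is 1250.t.

1250.t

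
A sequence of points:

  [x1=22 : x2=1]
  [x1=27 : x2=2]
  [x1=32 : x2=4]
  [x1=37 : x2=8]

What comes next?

X1: 22, 27, 32, 37 → 42 (+5 each step).
X2: ×2 each step, so 1, 2, 4, 8 → 16.
Putting it together: [x1=42 : x2=16].

[x1=42 : x2=16]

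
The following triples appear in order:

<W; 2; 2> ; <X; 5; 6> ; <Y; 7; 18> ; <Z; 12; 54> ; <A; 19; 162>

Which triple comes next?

<B; 31; 486>

For the letter, letters move forward 1 place in the alphabet, wrapping Z→A: W, X, Y, Z, A → B.
Second entry goes 2, 5, 7, 12, 19 → 31 (each term is the sum of the two before it).
For the third entry, ×3 each step: 2, 6, 18, 54, 162 → 486.
So the next triple is <B; 31; 486>.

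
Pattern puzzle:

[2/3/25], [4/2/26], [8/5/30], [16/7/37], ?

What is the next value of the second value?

First value: ×2 each step, so 2, 4, 8, 16 → 32.
Second value: each term is the sum of the two before it; 3, 2, 5, 7 → 12.
Third value: 25, 26, 30, 37 → 47 (differences are 1, 4, 7, … (increasing by 3 each time)).

12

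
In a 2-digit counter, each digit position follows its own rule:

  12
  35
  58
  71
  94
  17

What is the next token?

For the first digit, +2 each step, mod 10: 1, 3, 5, 7, 9, 1 → 3.
Second digit: 2, 5, 8, 1, 4, 7 → 0 (+3 each step, mod 10).
So the next token is 30.

30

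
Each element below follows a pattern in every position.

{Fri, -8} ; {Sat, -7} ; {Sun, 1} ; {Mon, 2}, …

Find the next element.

{Tue, 10}

Day: runs through the weekdays Mon→Sun, so Fri, Sat, Sun, Mon → Tue.
Second entry — alternating steps +1, +8, +1, +8, …: -8, -7, 1, 2 → 10.
Putting it together: {Tue, 10}.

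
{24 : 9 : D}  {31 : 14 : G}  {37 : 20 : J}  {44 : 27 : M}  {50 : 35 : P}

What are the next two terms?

{57 : 44 : S}, {63 : 54 : V}

First component: 24, 31, 37, 44, 50 → 57 → 63 (alternating steps +7, +6, +7, +6, …).
Second component: differences are 5, 6, 7, … (increasing by 1 each time), so 9, 14, 20, 27, 35 → 44 → 54.
Letter: letters move forward 3 places in the alphabet, so D, G, J, M, P → S → V.
So the next two terms are {57 : 44 : S} and {63 : 54 : V}.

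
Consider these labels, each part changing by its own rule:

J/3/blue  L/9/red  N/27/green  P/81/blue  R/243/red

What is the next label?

Letter: letters move forward 2 places in the alphabet, so J, L, N, P, R → T.
Second component — ×3 each step: 3, 9, 27, 81, 243 → 729.
Colour goes blue, red, green, blue, red → green (repeats blue → red → green).
Putting it together: T/729/green.

T/729/green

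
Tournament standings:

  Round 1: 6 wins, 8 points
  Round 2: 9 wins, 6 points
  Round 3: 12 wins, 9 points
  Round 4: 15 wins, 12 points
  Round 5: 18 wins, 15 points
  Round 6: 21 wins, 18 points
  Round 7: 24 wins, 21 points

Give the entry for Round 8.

27 wins, 24 points

Wins: 6, 9, 12, 15, 18, 21, 24 → 27 (+3 each step).
Points goes 8, 6, 9, 12, 15, 18, 21 → 24 (always the previous value of the wins).
So the next row is 27 wins, 24 points.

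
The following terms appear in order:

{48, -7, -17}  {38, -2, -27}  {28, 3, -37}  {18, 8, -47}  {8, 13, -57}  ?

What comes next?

First value: −10 each step; 48, 38, 28, 18, 8 → -2.
For the second value, +5 each step: -7, -2, 3, 8, 13 → 18.
Third value: −10 each step, so -17, -27, -37, -47, -57 → -67.
Putting it together: {-2, 18, -67}.

{-2, 18, -67}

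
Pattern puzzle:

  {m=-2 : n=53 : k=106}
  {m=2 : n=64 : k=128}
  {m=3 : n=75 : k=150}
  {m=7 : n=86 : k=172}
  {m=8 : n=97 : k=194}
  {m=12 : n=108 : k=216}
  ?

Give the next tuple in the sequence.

{m=13 : n=119 : k=238}

M: -2, 2, 3, 7, 8, 12 → 13 (alternating steps +4, +1, +4, +1, …).
N goes 53, 64, 75, 86, 97, 108 → 119 (+11 each step).
K: always 2 × the n; 106, 128, 150, 172, 194, 216 → 238.
Combining the parts gives {m=13 : n=119 : k=238}.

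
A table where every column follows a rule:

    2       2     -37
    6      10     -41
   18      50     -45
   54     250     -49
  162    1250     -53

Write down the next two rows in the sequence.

486  6250  -57; 1458  31250  -61

For the first component, ×3 each step: 2, 6, 18, 54, 162 → 486 → 1458.
Second component goes 2, 10, 50, 250, 1250 → 6250 → 31250 (×5 each step).
Third component: −4 each step; -37, -41, -45, -49, -53 → -57 → -61.
So the next two rows are 486  6250  -57 and 1458  31250  -61.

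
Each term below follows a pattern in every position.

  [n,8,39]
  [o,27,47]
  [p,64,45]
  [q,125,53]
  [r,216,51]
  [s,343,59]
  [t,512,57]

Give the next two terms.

[u,729,65], [v,1000,63]

For the letter, letters move forward 1 place in the alphabet: n, o, p, q, r, s, t → u → v.
Second component: perfect cubes: 2³, 3³, 4³, …; 8, 27, 64, 125, 216, 343, 512 → 729 → 1000.
Third component: alternating steps +8, −2, +8, −2, …; 39, 47, 45, 53, 51, 59, 57 → 65 → 63.
So the next two terms are [u,729,65] and [v,1000,63].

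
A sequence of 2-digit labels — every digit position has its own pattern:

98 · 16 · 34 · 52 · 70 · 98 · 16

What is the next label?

First digit: +2 each step, mod 10; 9, 1, 3, 5, 7, 9, 1 → 3.
Second digit goes 8, 6, 4, 2, 0, 8, 6 → 4 (−2 each step, mod 10).
So the next label is 34.

34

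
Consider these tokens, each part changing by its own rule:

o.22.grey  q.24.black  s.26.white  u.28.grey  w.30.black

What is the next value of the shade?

Shade goes grey, black, white, grey, black → white (repeats grey → black → white).

white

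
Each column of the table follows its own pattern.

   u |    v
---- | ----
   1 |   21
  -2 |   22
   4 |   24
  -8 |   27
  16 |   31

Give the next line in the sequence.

Column u — ×(-2) each step: 1, -2, 4, -8, 16 → -32.
Column v: 21, 22, 24, 27, 31 → 36 (differences are 1, 2, 3, … (increasing by 1 each time)).
Putting it together: -32  36.

-32  36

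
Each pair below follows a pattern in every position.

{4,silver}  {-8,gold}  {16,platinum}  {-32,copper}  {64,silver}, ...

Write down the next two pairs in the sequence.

{-128,gold}, {256,platinum}

For the first coordinate, ×(-2) each step: 4, -8, 16, -32, 64 → -128 → 256.
Metal: repeats silver → gold → platinum → copper, so silver, gold, platinum, copper, silver → gold → platinum.
So the next two pairs are {-128,gold} and {256,platinum}.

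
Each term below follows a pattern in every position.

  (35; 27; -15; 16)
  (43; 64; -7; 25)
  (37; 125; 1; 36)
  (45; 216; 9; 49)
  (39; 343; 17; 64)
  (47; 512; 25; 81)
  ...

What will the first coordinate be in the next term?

First coordinate goes 35, 43, 37, 45, 39, 47 → 41 (alternating steps +8, −6, +8, −6, …).

41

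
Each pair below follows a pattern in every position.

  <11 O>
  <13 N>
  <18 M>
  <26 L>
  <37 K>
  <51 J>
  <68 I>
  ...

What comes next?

<88 H>

First entry: 11, 13, 18, 26, 37, 51, 68 → 88 (differences are 2, 5, 8, … (increasing by 3 each time)).
Letter — letters move back 1 place in the alphabet: O, N, M, L, K, J, I → H.
Combining the parts gives <88 H>.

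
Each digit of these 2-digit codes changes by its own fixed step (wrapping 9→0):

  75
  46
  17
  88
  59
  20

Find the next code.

First digit goes 7, 4, 1, 8, 5, 2 → 9 (−3 each step, mod 10).
Second digit: +1 each step, mod 10; 5, 6, 7, 8, 9, 0 → 1.
So the next code is 91.

91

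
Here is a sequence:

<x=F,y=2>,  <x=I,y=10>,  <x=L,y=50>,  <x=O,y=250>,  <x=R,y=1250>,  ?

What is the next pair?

<x=U,y=6250>

X: F, I, L, O, R → U (letters move forward 3 places in the alphabet).
Y goes 2, 10, 50, 250, 1250 → 6250 (×5 each step).
Combining the parts gives <x=U,y=6250>.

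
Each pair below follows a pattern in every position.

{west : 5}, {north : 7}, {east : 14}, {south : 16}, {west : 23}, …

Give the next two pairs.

{north : 25}, {east : 32}

Direction goes west, north, east, south, west → north → east (repeats west → north → east → south).
For the second slot, alternating steps +2, +7, +2, +7, …: 5, 7, 14, 16, 23 → 25 → 32.
Putting the parts together: {north : 25} and then {east : 32}.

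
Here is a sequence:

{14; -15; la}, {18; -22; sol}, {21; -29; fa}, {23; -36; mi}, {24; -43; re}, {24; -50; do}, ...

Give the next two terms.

{23; -57; ti}, {21; -64; la}

First entry — differences are 4, 3, 2, … (decreasing by 1 each time): 14, 18, 21, 23, 24, 24 → 23 → 21.
Second entry: −7 each step, so -15, -22, -29, -36, -43, -50 → -57 → -64.
Note — runs backward through the solfège scale do→ti: la, sol, fa, mi, re, do → ti → la.
So the next two terms are {23; -57; ti} and {21; -64; la}.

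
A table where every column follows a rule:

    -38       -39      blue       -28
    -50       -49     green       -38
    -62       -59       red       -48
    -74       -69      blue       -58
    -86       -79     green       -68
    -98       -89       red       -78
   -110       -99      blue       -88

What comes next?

-122  -109  green  -98

For the first component, −12 each step: -38, -50, -62, -74, -86, -98, -110 → -122.
Second component: −10 each step; -39, -49, -59, -69, -79, -89, -99 → -109.
Colour: repeats blue → green → red; blue, green, red, blue, green, red, blue → green.
Fourth component goes -28, -38, -48, -58, -68, -78, -88 → -98 (always 11 more than the second component).
Putting it together: -122  -109  green  -98.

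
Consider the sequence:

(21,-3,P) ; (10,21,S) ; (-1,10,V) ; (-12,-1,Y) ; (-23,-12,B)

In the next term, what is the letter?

E

Letter: P, S, V, Y, B → E (letters move forward 3 places in the alphabet, wrapping Z→A).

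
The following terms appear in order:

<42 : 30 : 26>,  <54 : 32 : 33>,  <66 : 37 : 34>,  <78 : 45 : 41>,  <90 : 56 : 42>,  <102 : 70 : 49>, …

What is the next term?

<114 : 87 : 50>

First component goes 42, 54, 66, 78, 90, 102 → 114 (+12 each step).
For the second component, differences are 2, 5, 8, … (increasing by 3 each time): 30, 32, 37, 45, 56, 70 → 87.
Third component: alternating steps +7, +1, +7, +1, …; 26, 33, 34, 41, 42, 49 → 50.
Combining the parts gives <114 : 87 : 50>.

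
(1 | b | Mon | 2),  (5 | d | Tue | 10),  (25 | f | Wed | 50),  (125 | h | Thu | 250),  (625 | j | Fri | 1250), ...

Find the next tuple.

First coordinate goes 1, 5, 25, 125, 625 → 3125 (×5 each step).
Letter — letters move forward 2 places in the alphabet: b, d, f, h, j → l.
Day: runs through the weekdays Mon→Sun; Mon, Tue, Wed, Thu, Fri → Sat.
For the fourth coordinate, always 2 × the first coordinate: 2, 10, 50, 250, 1250 → 6250.
So the next tuple is (3125 | l | Sat | 6250).

(3125 | l | Sat | 6250)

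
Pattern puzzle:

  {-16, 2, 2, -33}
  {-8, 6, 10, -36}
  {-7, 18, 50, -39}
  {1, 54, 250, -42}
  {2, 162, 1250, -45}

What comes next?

{10, 486, 6250, -48}

First part: -16, -8, -7, 1, 2 → 10 (alternating steps +8, +1, +8, +1, …).
Second part: ×3 each step; 2, 6, 18, 54, 162 → 486.
Third part: ×5 each step, so 2, 10, 50, 250, 1250 → 6250.
Fourth part: −3 each step; -33, -36, -39, -42, -45 → -48.
Combining the parts gives {10, 486, 6250, -48}.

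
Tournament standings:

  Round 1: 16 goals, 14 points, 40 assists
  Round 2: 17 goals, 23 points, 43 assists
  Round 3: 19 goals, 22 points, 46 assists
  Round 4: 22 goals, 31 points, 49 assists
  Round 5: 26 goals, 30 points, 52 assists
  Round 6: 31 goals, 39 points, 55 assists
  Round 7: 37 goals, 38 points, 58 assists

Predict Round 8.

Goals: differences are 1, 2, 3, … (increasing by 1 each time), so 16, 17, 19, 22, 26, 31, 37 → 44.
Points: 14, 23, 22, 31, 30, 39, 38 → 47 (alternating steps +9, −1, +9, −1, …).
Assists: +3 each step; 40, 43, 46, 49, 52, 55, 58 → 61.
So the next line is 44 goals, 47 points, 61 assists.

44 goals, 47 points, 61 assists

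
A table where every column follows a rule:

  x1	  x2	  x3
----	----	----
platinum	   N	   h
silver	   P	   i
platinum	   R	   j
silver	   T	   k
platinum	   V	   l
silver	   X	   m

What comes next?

Column x1: platinum, silver, platinum, silver, platinum, silver → platinum (alternates platinum ↔ silver).
For the column x2, letters move forward 2 places in the alphabet: N, P, R, T, V, X → Z.
Column x3: letters move forward 1 place in the alphabet, so h, i, j, k, l, m → n.
Combining the parts gives platinum  Z  n.

platinum  Z  n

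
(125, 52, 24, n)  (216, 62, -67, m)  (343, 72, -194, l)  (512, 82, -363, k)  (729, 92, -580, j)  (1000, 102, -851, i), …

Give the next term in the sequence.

(1331, 112, -1182, h)

First value — perfect cubes: 5³, 6³, 7³, …: 125, 216, 343, 512, 729, 1000 → 1331.
Second value: +10 each step, so 52, 62, 72, 82, 92, 102 → 112.
For the third value, together with the first value always sums to 149: 24, -67, -194, -363, -580, -851 → -1182.
Letter goes n, m, l, k, j, i → h (letters move back 1 place in the alphabet).
So the next term is (1331, 112, -1182, h).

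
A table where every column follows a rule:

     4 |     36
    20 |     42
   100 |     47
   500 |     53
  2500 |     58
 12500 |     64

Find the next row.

First component: ×5 each step, so 4, 20, 100, 500, 2500, 12500 → 62500.
For the second component, alternating steps +6, +5, +6, +5, …: 36, 42, 47, 53, 58, 64 → 69.
So the next row is 62500  69.

62500  69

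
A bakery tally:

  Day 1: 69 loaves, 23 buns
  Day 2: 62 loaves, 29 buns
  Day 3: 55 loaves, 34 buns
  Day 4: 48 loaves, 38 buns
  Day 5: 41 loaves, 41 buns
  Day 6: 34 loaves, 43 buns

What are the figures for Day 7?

Loaves: 69, 62, 55, 48, 41, 34 → 27 (−7 each step).
Buns goes 23, 29, 34, 38, 41, 43 → 44 (differences are 6, 5, 4, … (decreasing by 1 each time)).
So the next line is 27 loaves, 44 buns.

27 loaves, 44 buns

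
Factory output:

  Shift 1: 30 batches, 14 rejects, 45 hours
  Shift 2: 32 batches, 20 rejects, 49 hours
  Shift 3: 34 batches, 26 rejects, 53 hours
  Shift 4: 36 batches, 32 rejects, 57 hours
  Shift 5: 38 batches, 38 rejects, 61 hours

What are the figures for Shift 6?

Batches goes 30, 32, 34, 36, 38 → 40 (+2 each step).
Rejects goes 14, 20, 26, 32, 38 → 44 (+6 each step).
Hours: 45, 49, 53, 57, 61 → 65 (+4 each step).
So the next record is 40 batches, 44 rejects, 65 hours.

40 batches, 44 rejects, 65 hours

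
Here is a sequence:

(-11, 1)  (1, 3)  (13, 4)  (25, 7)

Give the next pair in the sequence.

For the first component, +12 each step: -11, 1, 13, 25 → 37.
For the second component, each term is the sum of the two before it: 1, 3, 4, 7 → 11.
Putting it together: (37, 11).

(37, 11)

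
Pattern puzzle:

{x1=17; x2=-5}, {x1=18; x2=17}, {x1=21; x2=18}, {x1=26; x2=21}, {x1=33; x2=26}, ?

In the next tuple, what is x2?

For the x1, differences are 1, 3, 5, … (increasing by 2 each time): 17, 18, 21, 26, 33 → 42.
X2: always the previous value of the x1, so -5, 17, 18, 21, 26 → 33.

33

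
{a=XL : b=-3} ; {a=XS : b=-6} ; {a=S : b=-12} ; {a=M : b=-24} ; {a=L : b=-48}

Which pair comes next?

{a=XL : b=-96}

For the a, runs through clothing sizes XS→XL: XL, XS, S, M, L → XL.
B — ×2 each step: -3, -6, -12, -24, -48 → -96.
So the next pair is {a=XL : b=-96}.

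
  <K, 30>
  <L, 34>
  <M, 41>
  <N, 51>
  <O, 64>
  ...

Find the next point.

<P, 80>

For the letter, letters move forward 1 place in the alphabet: K, L, M, N, O → P.
Second value goes 30, 34, 41, 51, 64 → 80 (differences are 4, 7, 10, … (increasing by 3 each time)).
So the next point is <P, 80>.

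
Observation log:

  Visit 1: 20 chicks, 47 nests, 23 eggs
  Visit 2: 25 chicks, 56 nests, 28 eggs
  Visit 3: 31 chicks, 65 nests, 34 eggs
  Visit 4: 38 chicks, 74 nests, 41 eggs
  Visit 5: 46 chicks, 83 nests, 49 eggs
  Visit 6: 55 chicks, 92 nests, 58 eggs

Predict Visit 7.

Chicks: differences are 5, 6, 7, … (increasing by 1 each time), so 20, 25, 31, 38, 46, 55 → 65.
Nests: +9 each step, so 47, 56, 65, 74, 83, 92 → 101.
Eggs: always 3 more than the chicks, so 23, 28, 34, 41, 49, 58 → 68.
So the next record is 65 chicks, 101 nests, 68 eggs.

65 chicks, 101 nests, 68 eggs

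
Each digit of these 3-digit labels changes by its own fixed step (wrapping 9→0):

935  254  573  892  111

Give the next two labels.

First digit: 9, 2, 5, 8, 1 → 4 → 7 (+3 each step, mod 10).
Second digit goes 3, 5, 7, 9, 1 → 3 → 5 (+2 each step, mod 10).
Third digit — −1 each step, mod 10: 5, 4, 3, 2, 1 → 0 → 9.
Putting the parts together: 430 and then 759.

430, 759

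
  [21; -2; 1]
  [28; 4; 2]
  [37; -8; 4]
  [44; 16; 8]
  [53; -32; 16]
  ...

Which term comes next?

First slot: alternating steps +7, +9, +7, +9, …, so 21, 28, 37, 44, 53 → 60.
Second slot: -2, 4, -8, 16, -32 → 64 (×(-2) each step).
Third slot goes 1, 2, 4, 8, 16 → 32 (×2 each step).
So the next term is [60; 64; 32].

[60; 64; 32]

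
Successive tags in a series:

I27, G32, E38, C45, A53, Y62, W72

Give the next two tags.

For the letter, letters move back 2 places in the alphabet, wrapping A→Z: I, G, E, C, A, Y, W → U → S.
Second component goes 27, 32, 38, 45, 53, 62, 72 → 83 → 95 (differences are 5, 6, 7, … (increasing by 1 each time)).
So the next two tags are U83 and S95.

U83, S95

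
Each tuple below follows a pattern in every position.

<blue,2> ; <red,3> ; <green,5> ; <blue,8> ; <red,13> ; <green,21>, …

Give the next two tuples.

<blue,34>, <red,55>

Colour: repeats blue → red → green; blue, red, green, blue, red, green → blue → red.
Second coordinate goes 2, 3, 5, 8, 13, 21 → 34 → 55 (each term is the sum of the two before it).
So the next two tuples are <blue,34> and <red,55>.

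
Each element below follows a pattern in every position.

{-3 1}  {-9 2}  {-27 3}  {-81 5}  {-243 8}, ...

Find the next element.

{-729 13}

First component — ×3 each step: -3, -9, -27, -81, -243 → -729.
Second component: each term is the sum of the two before it; 1, 2, 3, 5, 8 → 13.
Combining the parts gives {-729 13}.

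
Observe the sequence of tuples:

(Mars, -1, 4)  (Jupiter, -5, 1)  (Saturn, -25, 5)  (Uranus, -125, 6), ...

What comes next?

Planet goes Mars, Jupiter, Saturn, Uranus → Neptune (runs through the planets Mercury→Neptune).
For the second entry, ×5 each step: -1, -5, -25, -125 → -625.
Third entry: 4, 1, 5, 6 → 11 (each term is the sum of the two before it).
Putting it together: (Neptune, -625, 11).

(Neptune, -625, 11)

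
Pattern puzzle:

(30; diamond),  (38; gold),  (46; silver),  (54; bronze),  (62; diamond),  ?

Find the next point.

(70; gold)

For the first component, +8 each step: 30, 38, 46, 54, 62 → 70.
Rank — repeats diamond → gold → silver → bronze: diamond, gold, silver, bronze, diamond → gold.
So the next point is (70; gold).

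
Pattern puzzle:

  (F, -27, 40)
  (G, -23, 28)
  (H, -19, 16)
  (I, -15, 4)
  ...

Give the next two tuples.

Letter — letters move forward 1 place in the alphabet: F, G, H, I → J → K.
Second component: +4 each step, so -27, -23, -19, -15 → -11 → -7.
Third component goes 40, 28, 16, 4 → -8 → -20 (−12 each step).
So the next two tuples are (J, -11, -8) and (K, -7, -20).

(J, -11, -8), (K, -7, -20)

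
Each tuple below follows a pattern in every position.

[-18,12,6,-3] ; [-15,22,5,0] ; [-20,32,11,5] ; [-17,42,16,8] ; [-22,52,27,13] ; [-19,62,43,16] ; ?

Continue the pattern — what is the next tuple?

First entry — alternating steps +3, −5, +3, −5, …: -18, -15, -20, -17, -22, -19 → -24.
Second entry: +10 each step, so 12, 22, 32, 42, 52, 62 → 72.
Third entry: each term is the sum of the two before it; 6, 5, 11, 16, 27, 43 → 70.
Fourth entry: -3, 0, 5, 8, 13, 16 → 21 (alternating steps +3, +5, +3, +5, …).
Putting it together: [-24,72,70,21].

[-24,72,70,21]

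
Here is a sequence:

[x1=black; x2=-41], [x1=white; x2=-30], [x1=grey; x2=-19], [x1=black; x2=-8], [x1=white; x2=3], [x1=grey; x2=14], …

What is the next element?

X1: repeats black → white → grey; black, white, grey, black, white, grey → black.
X2 goes -41, -30, -19, -8, 3, 14 → 25 (+11 each step).
Combining the parts gives [x1=black; x2=25].

[x1=black; x2=25]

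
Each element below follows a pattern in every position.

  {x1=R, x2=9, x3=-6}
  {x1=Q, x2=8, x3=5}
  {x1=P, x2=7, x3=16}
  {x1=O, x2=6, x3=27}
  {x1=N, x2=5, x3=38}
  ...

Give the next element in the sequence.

{x1=M, x2=4, x3=49}

X1 — letters move back 1 place in the alphabet: R, Q, P, O, N → M.
X2: 9, 8, 7, 6, 5 → 4 (−1 each step).
X3: -6, 5, 16, 27, 38 → 49 (+11 each step).
Putting it together: {x1=M, x2=4, x3=49}.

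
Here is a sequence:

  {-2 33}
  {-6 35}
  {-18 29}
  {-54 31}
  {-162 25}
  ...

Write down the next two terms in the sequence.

First component — ×3 each step: -2, -6, -18, -54, -162 → -486 → -1458.
Second component: alternating steps +2, −6, +2, −6, …, so 33, 35, 29, 31, 25 → 27 → 21.
So the next two terms are {-486 27} and {-1458 21}.

{-486 27}, {-1458 21}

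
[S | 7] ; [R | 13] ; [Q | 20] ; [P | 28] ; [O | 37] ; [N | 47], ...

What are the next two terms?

[M | 58], [L | 70]

Letter: S, R, Q, P, O, N → M → L (letters move back 1 place in the alphabet).
Second slot: differences are 6, 7, 8, … (increasing by 1 each time), so 7, 13, 20, 28, 37, 47 → 58 → 70.
Putting the parts together: [M | 58] and then [L | 70].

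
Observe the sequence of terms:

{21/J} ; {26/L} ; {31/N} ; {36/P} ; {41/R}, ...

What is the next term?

First entry — +5 each step: 21, 26, 31, 36, 41 → 46.
Letter — letters move forward 2 places in the alphabet: J, L, N, P, R → T.
Putting it together: {46/T}.

{46/T}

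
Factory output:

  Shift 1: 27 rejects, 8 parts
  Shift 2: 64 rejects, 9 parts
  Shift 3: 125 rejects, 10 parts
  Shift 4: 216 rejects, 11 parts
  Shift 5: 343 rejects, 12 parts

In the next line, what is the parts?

Rejects: perfect cubes: 3³, 4³, 5³, …, so 27, 64, 125, 216, 343 → 512.
For the parts, +1 each step: 8, 9, 10, 11, 12 → 13.

13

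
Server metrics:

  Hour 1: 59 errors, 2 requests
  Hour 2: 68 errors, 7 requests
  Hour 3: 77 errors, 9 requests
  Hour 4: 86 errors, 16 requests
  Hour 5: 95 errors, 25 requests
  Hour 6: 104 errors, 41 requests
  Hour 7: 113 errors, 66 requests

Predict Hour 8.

122 errors, 107 requests

Errors — +9 each step: 59, 68, 77, 86, 95, 104, 113 → 122.
Requests — each term is the sum of the two before it: 2, 7, 9, 16, 25, 41, 66 → 107.
So the next record is 122 errors, 107 requests.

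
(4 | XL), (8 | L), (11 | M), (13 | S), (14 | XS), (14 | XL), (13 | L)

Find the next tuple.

First coordinate: differences are 4, 3, 2, … (decreasing by 1 each time); 4, 8, 11, 13, 14, 14, 13 → 11.
For the size, repeats XL → L → M → S → XS: XL, L, M, S, XS, XL, L → M.
So the next tuple is (11 | M).

(11 | M)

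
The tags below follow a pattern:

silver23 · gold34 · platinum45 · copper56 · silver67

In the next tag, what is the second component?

Metal: repeats silver → gold → platinum → copper, so silver, gold, platinum, copper, silver → gold.
For the second component, +11 each step: 23, 34, 45, 56, 67 → 78.

78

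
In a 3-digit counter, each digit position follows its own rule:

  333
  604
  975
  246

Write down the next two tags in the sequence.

First digit: +3 each step, mod 10, so 3, 6, 9, 2 → 5 → 8.
Second digit: −3 each step, mod 10; 3, 0, 7, 4 → 1 → 8.
Third digit — +1 each step, mod 10: 3, 4, 5, 6 → 7 → 8.
So the next two tags are 517 and 888.

517 then 888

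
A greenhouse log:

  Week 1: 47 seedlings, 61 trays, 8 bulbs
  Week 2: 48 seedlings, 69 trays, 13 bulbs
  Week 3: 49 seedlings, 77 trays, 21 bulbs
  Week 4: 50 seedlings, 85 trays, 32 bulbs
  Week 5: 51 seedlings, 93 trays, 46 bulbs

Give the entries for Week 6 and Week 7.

52 seedlings, 101 trays, 63 bulbs; 53 seedlings, 109 trays, 83 bulbs

Seedlings: 47, 48, 49, 50, 51 → 52 → 53 (+1 each step).
Trays: +8 each step; 61, 69, 77, 85, 93 → 101 → 109.
Bulbs: differences are 5, 8, 11, … (increasing by 3 each time), so 8, 13, 21, 32, 46 → 63 → 83.
Putting the parts together: 52 seedlings, 101 trays, 63 bulbs and then 53 seedlings, 109 trays, 83 bulbs.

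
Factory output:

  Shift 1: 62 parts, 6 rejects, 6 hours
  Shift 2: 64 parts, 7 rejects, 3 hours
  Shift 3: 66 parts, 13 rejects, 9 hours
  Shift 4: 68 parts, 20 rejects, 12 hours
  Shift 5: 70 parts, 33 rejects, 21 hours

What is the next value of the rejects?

Parts — +2 each step: 62, 64, 66, 68, 70 → 72.
Rejects — each term is the sum of the two before it: 6, 7, 13, 20, 33 → 53.
For the hours, each term is the sum of the two before it: 6, 3, 9, 12, 21 → 33.

53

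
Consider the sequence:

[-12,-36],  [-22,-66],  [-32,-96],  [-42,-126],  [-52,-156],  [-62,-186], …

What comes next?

First component: −10 each step, so -12, -22, -32, -42, -52, -62 → -72.
Second component: always 3 × the first component, so -36, -66, -96, -126, -156, -186 → -216.
Combining the parts gives [-72,-216].

[-72,-216]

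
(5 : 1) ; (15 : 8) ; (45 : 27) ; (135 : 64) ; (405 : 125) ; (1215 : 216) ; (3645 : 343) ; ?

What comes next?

(10935 : 512)

First part goes 5, 15, 45, 135, 405, 1215, 3645 → 10935 (×3 each step).
Second part: perfect cubes: 1³, 2³, 3³, …; 1, 8, 27, 64, 125, 216, 343 → 512.
Combining the parts gives (10935 : 512).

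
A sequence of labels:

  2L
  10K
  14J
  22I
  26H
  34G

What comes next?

38F

First component: alternating steps +8, +4, +8, +4, …, so 2, 10, 14, 22, 26, 34 → 38.
Letter: letters move back 1 place in the alphabet; L, K, J, I, H, G → F.
Combining the parts gives 38F.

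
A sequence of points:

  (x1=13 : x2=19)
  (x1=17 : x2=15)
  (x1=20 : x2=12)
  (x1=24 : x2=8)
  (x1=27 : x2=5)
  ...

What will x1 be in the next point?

31

X1: alternating steps +4, +3, +4, +3, …; 13, 17, 20, 24, 27 → 31.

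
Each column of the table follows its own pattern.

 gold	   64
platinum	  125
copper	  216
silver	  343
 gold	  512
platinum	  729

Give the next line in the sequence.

copper  1000

Metal goes gold, platinum, copper, silver, gold, platinum → copper (repeats gold → platinum → copper → silver).
Second component: perfect cubes: 4³, 5³, 6³, …, so 64, 125, 216, 343, 512, 729 → 1000.
Putting it together: copper  1000.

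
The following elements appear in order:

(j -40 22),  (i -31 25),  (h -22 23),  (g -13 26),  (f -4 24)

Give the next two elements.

Letter: letters move back 1 place in the alphabet; j, i, h, g, f → e → d.
Second component: +9 each step, so -40, -31, -22, -13, -4 → 5 → 14.
Third component: alternating steps +3, −2, +3, −2, …, so 22, 25, 23, 26, 24 → 27 → 25.
So the next two elements are (e 5 27) and (d 14 25).

(e 5 27), (d 14 25)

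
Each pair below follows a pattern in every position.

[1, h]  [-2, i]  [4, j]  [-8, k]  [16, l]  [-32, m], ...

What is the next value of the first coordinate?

First coordinate: ×(-2) each step, so 1, -2, 4, -8, 16, -32 → 64.
Letter goes h, i, j, k, l, m → n (letters move forward 1 place in the alphabet).

64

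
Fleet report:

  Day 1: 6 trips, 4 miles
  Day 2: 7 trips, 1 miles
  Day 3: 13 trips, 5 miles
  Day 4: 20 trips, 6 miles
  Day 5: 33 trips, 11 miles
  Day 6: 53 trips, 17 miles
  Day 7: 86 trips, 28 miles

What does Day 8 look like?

Trips: each term is the sum of the two before it, so 6, 7, 13, 20, 33, 53, 86 → 139.
Miles goes 4, 1, 5, 6, 11, 17, 28 → 45 (each term is the sum of the two before it).
Putting it together: 139 trips, 45 miles.

139 trips, 45 miles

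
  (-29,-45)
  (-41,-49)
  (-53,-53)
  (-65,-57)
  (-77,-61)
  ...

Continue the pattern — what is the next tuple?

(-89,-65)

First coordinate: -29, -41, -53, -65, -77 → -89 (−12 each step).
For the second coordinate, −4 each step: -45, -49, -53, -57, -61 → -65.
So the next tuple is (-89,-65).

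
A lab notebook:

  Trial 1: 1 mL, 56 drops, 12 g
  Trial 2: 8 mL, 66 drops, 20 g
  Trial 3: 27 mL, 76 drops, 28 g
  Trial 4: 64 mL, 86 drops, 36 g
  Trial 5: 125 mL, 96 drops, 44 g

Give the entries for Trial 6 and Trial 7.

216 mL, 106 drops, 52 g; 343 mL, 116 drops, 60 g

ML — perfect cubes: 1³, 2³, 3³, …: 1, 8, 27, 64, 125 → 216 → 343.
Drops — +10 each step: 56, 66, 76, 86, 96 → 106 → 116.
G: +8 each step; 12, 20, 28, 36, 44 → 52 → 60.
So the next two rows are 216 mL, 106 drops, 52 g and 343 mL, 116 drops, 60 g.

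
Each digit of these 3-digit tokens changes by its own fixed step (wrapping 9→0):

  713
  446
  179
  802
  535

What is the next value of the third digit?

Third digit: +3 each step, mod 10, so 3, 6, 9, 2, 5 → 8.

8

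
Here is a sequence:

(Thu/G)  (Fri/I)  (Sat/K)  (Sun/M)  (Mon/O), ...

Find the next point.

(Tue/Q)

Day: Thu, Fri, Sat, Sun, Mon → Tue (runs through the weekdays Mon→Sun).
Letter: letters move forward 2 places in the alphabet; G, I, K, M, O → Q.
Putting it together: (Tue/Q).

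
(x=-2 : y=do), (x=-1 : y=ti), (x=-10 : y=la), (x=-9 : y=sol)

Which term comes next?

X goes -2, -1, -10, -9 → -18 (alternating steps +1, −9, +1, −9, …).
Y: do, ti, la, sol → fa (runs backward through the solfège scale do→ti).
Putting it together: (x=-18 : y=fa).

(x=-18 : y=fa)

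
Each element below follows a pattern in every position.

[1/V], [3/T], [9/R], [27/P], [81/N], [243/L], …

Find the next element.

[729/J]

First entry goes 1, 3, 9, 27, 81, 243 → 729 (×3 each step).
Letter: letters move back 2 places in the alphabet, so V, T, R, P, N, L → J.
Putting it together: [729/J].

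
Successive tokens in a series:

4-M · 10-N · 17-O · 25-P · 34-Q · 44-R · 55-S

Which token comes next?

67-T

First component goes 4, 10, 17, 25, 34, 44, 55 → 67 (differences are 6, 7, 8, … (increasing by 1 each time)).
Letter: letters move forward 1 place in the alphabet; M, N, O, P, Q, R, S → T.
So the next token is 67-T.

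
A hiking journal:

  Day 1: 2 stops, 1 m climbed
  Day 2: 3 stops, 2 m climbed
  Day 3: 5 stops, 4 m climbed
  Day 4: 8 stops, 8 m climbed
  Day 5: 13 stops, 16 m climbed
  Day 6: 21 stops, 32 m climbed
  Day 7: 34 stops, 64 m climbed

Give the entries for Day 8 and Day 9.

55 stops, 128 m climbed; 89 stops, 256 m climbed

Stops: each term is the sum of the two before it; 2, 3, 5, 8, 13, 21, 34 → 55 → 89.
M climbed — ×2 each step: 1, 2, 4, 8, 16, 32, 64 → 128 → 256.
So the next two lines are 55 stops, 128 m climbed and 89 stops, 256 m climbed.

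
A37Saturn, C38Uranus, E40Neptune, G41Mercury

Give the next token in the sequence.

Letter: A, C, E, G → I (letters move forward 2 places in the alphabet).
Second component — alternating steps +1, +2, +1, +2, …: 37, 38, 40, 41 → 43.
Planet goes Saturn, Uranus, Neptune, Mercury → Venus (runs through the planets Mercury→Neptune).
So the next token is I43Venus.

I43Venus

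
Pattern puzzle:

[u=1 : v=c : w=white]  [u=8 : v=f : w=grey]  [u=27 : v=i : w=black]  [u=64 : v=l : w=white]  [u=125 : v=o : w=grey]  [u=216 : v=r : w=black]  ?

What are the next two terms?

For the u, perfect cubes: 1³, 2³, 3³, …: 1, 8, 27, 64, 125, 216 → 343 → 512.
V: letters move forward 3 places in the alphabet; c, f, i, l, o, r → u → x.
For the w, repeats white → grey → black: white, grey, black, white, grey, black → white → grey.
Putting the parts together: [u=343 : v=u : w=white] and then [u=512 : v=x : w=grey].

[u=343 : v=u : w=white], [u=512 : v=x : w=grey]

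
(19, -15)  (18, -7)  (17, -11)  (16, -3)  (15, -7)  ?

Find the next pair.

First part goes 19, 18, 17, 16, 15 → 14 (−1 each step).
Second part: alternating steps +8, −4, +8, −4, …, so -15, -7, -11, -3, -7 → 1.
Putting it together: (14, 1).

(14, 1)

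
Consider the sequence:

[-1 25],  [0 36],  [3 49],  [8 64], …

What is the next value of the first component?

First component — differences are 1, 3, 5, … (increasing by 2 each time): -1, 0, 3, 8 → 15.

15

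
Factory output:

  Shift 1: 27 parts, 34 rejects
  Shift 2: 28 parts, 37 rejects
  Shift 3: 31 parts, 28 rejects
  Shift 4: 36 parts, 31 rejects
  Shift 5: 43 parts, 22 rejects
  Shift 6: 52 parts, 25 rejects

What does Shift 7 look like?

Parts: 27, 28, 31, 36, 43, 52 → 63 (differences are 1, 3, 5, … (increasing by 2 each time)).
For the rejects, alternating steps +3, −9, +3, −9, …: 34, 37, 28, 31, 22, 25 → 16.
Putting it together: 63 parts, 16 rejects.

63 parts, 16 rejects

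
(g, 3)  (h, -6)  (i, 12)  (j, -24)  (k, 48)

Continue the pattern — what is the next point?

Letter: g, h, i, j, k → l (letters move forward 1 place in the alphabet).
Second coordinate — ×(-2) each step: 3, -6, 12, -24, 48 → -96.
Combining the parts gives (l, -96).

(l, -96)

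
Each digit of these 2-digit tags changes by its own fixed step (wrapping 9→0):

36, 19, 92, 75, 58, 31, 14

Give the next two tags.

97, 70

First digit: −2 each step, mod 10; 3, 1, 9, 7, 5, 3, 1 → 9 → 7.
For the second digit, +3 each step, mod 10: 6, 9, 2, 5, 8, 1, 4 → 7 → 0.
Putting the parts together: 97 and then 70.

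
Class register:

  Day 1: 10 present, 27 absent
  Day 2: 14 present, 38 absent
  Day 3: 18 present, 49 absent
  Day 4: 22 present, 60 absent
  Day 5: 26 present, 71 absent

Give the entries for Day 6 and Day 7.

Present — +4 each step: 10, 14, 18, 22, 26 → 30 → 34.
Absent: +11 each step; 27, 38, 49, 60, 71 → 82 → 93.
So the next two records are 30 present, 82 absent and 34 present, 93 absent.

30 present, 82 absent; 34 present, 93 absent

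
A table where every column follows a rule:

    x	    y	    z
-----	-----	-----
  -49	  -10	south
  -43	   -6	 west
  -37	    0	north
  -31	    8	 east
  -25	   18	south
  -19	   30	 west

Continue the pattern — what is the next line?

Column x: +6 each step, so -49, -43, -37, -31, -25, -19 → -13.
Column y: differences are 4, 6, 8, … (increasing by 2 each time); -10, -6, 0, 8, 18, 30 → 44.
Column z — repeats south → west → north → east: south, west, north, east, south, west → north.
Putting it together: -13  44  north.

-13  44  north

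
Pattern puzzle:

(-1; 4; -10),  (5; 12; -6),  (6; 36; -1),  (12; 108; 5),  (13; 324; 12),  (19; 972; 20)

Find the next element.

(20; 2916; 29)

First part goes -1, 5, 6, 12, 13, 19 → 20 (alternating steps +6, +1, +6, +1, …).
Second part: 4, 12, 36, 108, 324, 972 → 2916 (×3 each step).
Third part goes -10, -6, -1, 5, 12, 20 → 29 (differences are 4, 5, 6, … (increasing by 1 each time)).
Putting it together: (20; 2916; 29).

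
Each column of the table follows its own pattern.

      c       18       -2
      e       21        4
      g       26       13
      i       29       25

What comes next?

Letter: c, e, g, i → k (letters move forward 2 places in the alphabet).
Second component: 18, 21, 26, 29 → 34 (alternating steps +3, +5, +3, +5, …).
Third component: -2, 4, 13, 25 → 40 (differences are 6, 9, 12, … (increasing by 3 each time)).
So the next line is k  34  40.

k  34  40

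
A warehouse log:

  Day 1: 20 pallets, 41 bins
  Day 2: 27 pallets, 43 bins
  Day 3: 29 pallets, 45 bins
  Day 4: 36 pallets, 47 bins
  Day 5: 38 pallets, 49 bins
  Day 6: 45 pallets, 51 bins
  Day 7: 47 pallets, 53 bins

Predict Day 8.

54 pallets, 55 bins

For the pallets, alternating steps +7, +2, +7, +2, …: 20, 27, 29, 36, 38, 45, 47 → 54.
Bins — +2 each step: 41, 43, 45, 47, 49, 51, 53 → 55.
Putting it together: 54 pallets, 55 bins.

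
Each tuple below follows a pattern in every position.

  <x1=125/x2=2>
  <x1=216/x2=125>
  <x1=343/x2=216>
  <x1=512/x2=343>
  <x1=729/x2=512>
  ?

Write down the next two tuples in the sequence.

<x1=1000/x2=729>, <x1=1331/x2=1000>

X1: perfect cubes: 5³, 6³, 7³, …, so 125, 216, 343, 512, 729 → 1000 → 1331.
X2 goes 2, 125, 216, 343, 512 → 729 → 1000 (always the previous value of the x1).
Putting the parts together: <x1=1000/x2=729> and then <x1=1331/x2=1000>.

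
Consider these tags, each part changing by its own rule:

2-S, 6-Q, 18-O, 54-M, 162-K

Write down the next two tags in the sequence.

First component goes 2, 6, 18, 54, 162 → 486 → 1458 (×3 each step).
Letter goes S, Q, O, M, K → I → G (letters move back 2 places in the alphabet).
Putting the parts together: 486-I and then 1458-G.

486-I, 1458-G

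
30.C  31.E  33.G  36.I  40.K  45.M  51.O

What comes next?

58.Q

First component goes 30, 31, 33, 36, 40, 45, 51 → 58 (differences are 1, 2, 3, … (increasing by 1 each time)).
Letter: letters move forward 2 places in the alphabet; C, E, G, I, K, M, O → Q.
Putting it together: 58.Q.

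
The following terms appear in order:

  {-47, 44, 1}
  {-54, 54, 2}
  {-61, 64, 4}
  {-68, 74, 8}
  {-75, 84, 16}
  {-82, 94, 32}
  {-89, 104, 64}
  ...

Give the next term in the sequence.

First slot — −7 each step: -47, -54, -61, -68, -75, -82, -89 → -96.
For the second slot, +10 each step: 44, 54, 64, 74, 84, 94, 104 → 114.
Third slot — ×2 each step: 1, 2, 4, 8, 16, 32, 64 → 128.
So the next term is {-96, 114, 128}.

{-96, 114, 128}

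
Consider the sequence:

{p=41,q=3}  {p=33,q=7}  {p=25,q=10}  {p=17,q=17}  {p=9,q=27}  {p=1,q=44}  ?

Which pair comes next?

{p=-7,q=71}

P: −8 each step, so 41, 33, 25, 17, 9, 1 → -7.
Q goes 3, 7, 10, 17, 27, 44 → 71 (each term is the sum of the two before it).
So the next pair is {p=-7,q=71}.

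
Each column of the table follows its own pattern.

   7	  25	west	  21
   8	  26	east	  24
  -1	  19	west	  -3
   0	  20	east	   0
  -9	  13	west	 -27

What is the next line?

First component — alternating steps +1, −9, +1, −9, …: 7, 8, -1, 0, -9 → -8.
Second component: alternating steps +1, −7, +1, −7, …; 25, 26, 19, 20, 13 → 14.
Direction: alternates west ↔ east, so west, east, west, east, west → east.
Fourth component goes 21, 24, -3, 0, -27 → -24 (always 3 × the first component).
Putting it together: -8  14  east  -24.

-8  14  east  -24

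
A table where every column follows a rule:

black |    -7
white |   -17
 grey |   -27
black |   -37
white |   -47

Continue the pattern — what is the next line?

For the shade, repeats black → white → grey: black, white, grey, black, white → grey.
Second component — −10 each step: -7, -17, -27, -37, -47 → -57.
Combining the parts gives grey  -57.

grey  -57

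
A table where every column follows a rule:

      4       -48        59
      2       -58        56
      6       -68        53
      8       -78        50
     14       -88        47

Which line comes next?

First component: each term is the sum of the two before it, so 4, 2, 6, 8, 14 → 22.
Second component goes -48, -58, -68, -78, -88 → -98 (−10 each step).
Third component: −3 each step; 59, 56, 53, 50, 47 → 44.
So the next line is 22  -98  44.

22  -98  44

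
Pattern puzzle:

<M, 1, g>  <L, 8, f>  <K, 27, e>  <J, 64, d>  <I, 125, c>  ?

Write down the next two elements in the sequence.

<H, 216, b>, <G, 343, a>

First letter: letters move back 1 place in the alphabet, so M, L, K, J, I → H → G.
For the second slot, perfect cubes: 1³, 2³, 3³, …: 1, 8, 27, 64, 125 → 216 → 343.
Second letter: letters move back 1 place in the alphabet; g, f, e, d, c → b → a.
So the next two elements are <H, 216, b> and <G, 343, a>.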